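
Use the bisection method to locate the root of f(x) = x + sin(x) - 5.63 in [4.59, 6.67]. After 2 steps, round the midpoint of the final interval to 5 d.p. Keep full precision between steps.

5.89000

f(4.590000) = -2.032520, f(6.670000) = 1.417240 (opposite signs)
step 1: m = 5.630000, f(m) = -0.607719 < 0 → root in [5.630000, 6.670000]
step 2: m = 6.150000, f(m) = 0.387208 > 0 → root in [5.630000, 6.150000]
Midpoint of [5.630000, 6.150000] = 5.890000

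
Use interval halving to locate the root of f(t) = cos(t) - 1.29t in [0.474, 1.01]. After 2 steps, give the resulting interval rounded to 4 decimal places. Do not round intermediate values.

[0.6080, 0.7420]

f(0.474000) = 0.278290, f(1.010000) = -0.771039 (opposite signs)
step 1: m = 0.742000, f(m) = -0.220061 < 0 → root in [0.474000, 0.742000]
step 2: m = 0.608000, f(m) = 0.036472 > 0 → root in [0.608000, 0.742000]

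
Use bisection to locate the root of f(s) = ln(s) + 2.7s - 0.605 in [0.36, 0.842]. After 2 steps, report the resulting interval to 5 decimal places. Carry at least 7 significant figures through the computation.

[0.48050, 0.60100]

f(0.360000) = -0.654651, f(0.842000) = 1.496425 (opposite signs)
step 1: m = 0.601000, f(m) = 0.508540 > 0 → root in [0.360000, 0.601000]
step 2: m = 0.480500, f(m) = -0.040578 < 0 → root in [0.480500, 0.601000]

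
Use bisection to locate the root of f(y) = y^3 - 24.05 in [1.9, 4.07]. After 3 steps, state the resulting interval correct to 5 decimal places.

f(1.900000) = -17.191000, f(4.070000) = 43.369143 (opposite signs)
step 1: m = 2.985000, f(m) = 2.547022 > 0 → root in [1.900000, 2.985000]
step 2: m = 2.442500, f(m) = -9.478518 < 0 → root in [2.442500, 2.985000]
step 3: m = 2.713750, f(m) = -4.064753 < 0 → root in [2.713750, 2.985000]

[2.71375, 2.98500]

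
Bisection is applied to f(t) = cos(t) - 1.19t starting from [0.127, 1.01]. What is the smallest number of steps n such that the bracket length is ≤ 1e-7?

Initial width b − a = 1.01 − 0.127 = 0.883000.
After n steps the width is (b−a)/2^n; need (b−a)/2^n ≤ 1e-7.
So n ≥ log₂(0.883000/1e-7) = log₂(8830000.0000) ≈ 23.0740.
Hence n = 24.

24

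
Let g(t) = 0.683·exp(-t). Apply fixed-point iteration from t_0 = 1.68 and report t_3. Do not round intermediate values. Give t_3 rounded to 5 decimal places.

t_1 = g(1.680000) = 0.127293
t_2 = g(0.127293) = 0.601365
t_3 = g(0.601365) = 0.374327

0.37433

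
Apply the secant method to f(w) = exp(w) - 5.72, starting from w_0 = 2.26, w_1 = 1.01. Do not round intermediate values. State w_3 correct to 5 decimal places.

1.82536

Secant update: w_(k+1) = w_k − f(w_k)·(w_k − w_(k-1))/(f(w_k) − f(w_(k-1))).
f(w_0) = 3.863089, f(w_1) = -2.974399
w_2 = 1.010000 - (-2.974399)·(1.010000 - 2.260000)/(-2.974399 - (3.863089)) = 1.553767; f(w_2) = -0.990749
w_3 = 1.553767 - (-0.990749)·(1.553767 - 1.010000)/(-0.990749 - (-2.974399)) = 1.825355; f(w_3) = 0.485000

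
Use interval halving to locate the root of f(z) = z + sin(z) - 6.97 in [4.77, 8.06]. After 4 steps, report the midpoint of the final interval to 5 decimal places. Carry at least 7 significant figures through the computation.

f(4.770000) = -3.198341, f(8.060000) = 2.068853 (opposite signs)
step 1: m = 6.415000, f(m) = -0.423567 < 0 → root in [6.415000, 8.060000]
step 2: m = 7.237500, f(m) = 1.083418 > 0 → root in [6.415000, 7.237500]
step 3: m = 6.826250, f(m) = 0.373012 > 0 → root in [6.415000, 6.826250]
step 4: m = 6.620625, f(m) = -0.018303 < 0 → root in [6.620625, 6.826250]
Midpoint of [6.620625, 6.826250] = 6.723438

6.72344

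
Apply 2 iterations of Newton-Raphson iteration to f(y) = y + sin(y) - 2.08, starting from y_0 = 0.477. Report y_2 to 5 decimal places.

1.16036

Newton update: y ← y − f(y)/f'(y).
f'(y) = 1 + cos(y)
y_0 = 0.477000: f = -1.143884, f' = 1.888376 → y_1 = 0.477000 - (-1.143884)/(1.888376) = 1.082750
y_1 = 1.082750: f = -0.113999, f' = 1.468901 → y_2 = 1.082750 - (-0.113999)/(1.468901) = 1.160359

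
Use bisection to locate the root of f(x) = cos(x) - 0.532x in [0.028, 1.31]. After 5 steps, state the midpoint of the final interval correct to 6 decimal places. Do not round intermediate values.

1.009531

f(0.028000) = 0.984712, f(1.310000) = -0.439070 (opposite signs)
step 1: m = 0.669000, f(m) = 0.428534 > 0 → root in [0.669000, 1.310000]
step 2: m = 0.989500, f(m) = 0.022694 > 0 → root in [0.989500, 1.310000]
step 3: m = 1.149750, f(m) = -0.202951 < 0 → root in [0.989500, 1.149750]
step 4: m = 1.069625, f(m) = -0.088587 < 0 → root in [0.989500, 1.069625]
step 5: m = 1.029562, f(m) = -0.032533 < 0 → root in [0.989500, 1.029562]
Midpoint of [0.989500, 1.029562] = 1.009531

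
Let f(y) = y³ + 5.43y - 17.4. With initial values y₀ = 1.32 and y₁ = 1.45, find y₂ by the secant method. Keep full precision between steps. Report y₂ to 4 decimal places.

f(y_0) = -7.932432, f(y_1) = -6.477875
y_2 = 1.450000 - (-6.477875)·(1.450000 - 1.320000)/(-6.477875 - (-7.932432)) = 2.028955; f(y_2) = 1.969749

2.0290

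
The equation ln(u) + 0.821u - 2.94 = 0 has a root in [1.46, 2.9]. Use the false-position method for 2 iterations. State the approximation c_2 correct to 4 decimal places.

2.4794

False-position update: c = (a·f(b) − b·f(a))/(f(b) − f(a)); replace the endpoint whose sign matches f(c).
f(1.460000) = -1.362904, f(2.900000) = 0.505611
step 1: c = 2.510343, f(c) = 0.041411 > 0 → new bracket [1.460000, 2.510343]
step 2: c = 2.479370, f(c) = 0.003567 > 0 → new bracket [1.460000, 2.479370]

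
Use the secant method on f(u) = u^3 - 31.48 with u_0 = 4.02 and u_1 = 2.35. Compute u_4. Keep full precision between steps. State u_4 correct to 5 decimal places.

3.15272

f(u_0) = 33.484808, f(u_1) = -18.502125
u_2 = 2.350000 - (-18.502125)·(2.350000 - 4.020000)/(-18.502125 - (33.484808)) = 2.944352; f(u_2) = -5.954792
u_3 = 2.944352 - (-5.954792)·(2.944352 - 2.350000)/(-5.954792 - (-18.502125)) = 3.226424; f(u_3) = 2.106456
u_4 = 3.226424 - (2.106456)·(3.226424 - 2.944352)/(2.106456 - (-5.954792)) = 3.152717; f(u_4) = -0.143190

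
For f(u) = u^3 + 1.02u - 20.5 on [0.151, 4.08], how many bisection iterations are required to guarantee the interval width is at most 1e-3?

Initial width b − a = 4.08 − 0.151 = 3.929000.
After n steps the width is (b−a)/2^n; need (b−a)/2^n ≤ 1e-3.
So n ≥ log₂(3.929000/1e-3) = log₂(3929.0000) ≈ 11.9399.
Hence n = 12.

12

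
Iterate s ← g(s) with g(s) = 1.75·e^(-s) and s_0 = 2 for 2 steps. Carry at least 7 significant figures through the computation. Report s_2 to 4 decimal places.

s_1 = g(2.000000) = 0.236837
s_2 = g(0.236837) = 1.380960

1.3810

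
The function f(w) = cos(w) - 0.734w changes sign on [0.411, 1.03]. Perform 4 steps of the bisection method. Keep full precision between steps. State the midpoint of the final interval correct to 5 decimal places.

0.85591

f(0.411000) = 0.615048, f(1.030000) = -0.241201 (opposite signs)
step 1: m = 0.720500, f(m) = 0.222629 > 0 → root in [0.720500, 1.030000]
step 2: m = 0.875250, f(m) = -0.001629 < 0 → root in [0.720500, 0.875250]
step 3: m = 0.797875, f(m) = 0.112589 > 0 → root in [0.797875, 0.875250]
step 4: m = 0.836563, f(m) = 0.055982 > 0 → root in [0.836563, 0.875250]
Midpoint of [0.836563, 0.875250] = 0.855906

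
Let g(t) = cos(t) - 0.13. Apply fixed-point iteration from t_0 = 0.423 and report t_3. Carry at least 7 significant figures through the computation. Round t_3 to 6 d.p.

0.706680

t_1 = g(0.423000) = 0.781862
t_2 = g(0.781862) = 0.579603
t_3 = g(0.579603) = 0.706680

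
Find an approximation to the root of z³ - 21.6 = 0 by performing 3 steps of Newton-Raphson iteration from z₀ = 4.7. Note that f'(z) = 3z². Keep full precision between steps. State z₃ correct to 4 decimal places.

2.7901

Newton update: z ← z − f(z)/f'(z).
z_0 = 4.700000: f = 82.223000, f' = 66.270000 → z_1 = 4.700000 - (82.223000)/(66.270000) = 3.459273
z_1 = 3.459273: f = 19.795620, f' = 35.899702 → z_2 = 3.459273 - (19.795620)/(35.899702) = 2.907858
z_2 = 2.907858: f = 2.987797, f' = 25.366916 → z_3 = 2.907858 - (2.987797)/(25.366916) = 2.790075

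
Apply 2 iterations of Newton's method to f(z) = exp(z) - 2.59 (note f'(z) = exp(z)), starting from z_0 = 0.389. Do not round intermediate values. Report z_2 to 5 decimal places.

Newton update: z ← z − f(z)/f'(z).
z_0 = 0.389000: f = -1.114495, f' = 1.475505 → z_1 = 0.389000 - (-1.114495)/(1.475505) = 1.144332
z_1 = 1.144332: f = 0.550342, f' = 3.140342 → z_2 = 1.144332 - (0.550342)/(3.140342) = 0.969083

0.96908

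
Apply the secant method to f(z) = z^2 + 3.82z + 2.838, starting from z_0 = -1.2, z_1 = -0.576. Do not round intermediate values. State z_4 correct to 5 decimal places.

Secant update: z_(k+1) = z_k − f(z_k)·(z_k − z_(k-1))/(f(z_k) − f(z_(k-1))).
f(z_0) = -0.306000, f(z_1) = 0.969456
z_2 = -0.576000 - (0.969456)·(-0.576000 - -1.200000)/(0.969456 - (-0.306000)) = -1.050294; f(z_2) = -0.071005
z_3 = -1.050294 - (-0.071005)·(-1.050294 - -0.576000)/(-0.071005 - (0.969456)) = -1.017926; f(z_3) = -0.014304
z_4 = -1.017926 - (-0.014304)·(-1.017926 - -1.050294)/(-0.014304 - (-0.071005)) = -1.009761; f(z_4) = 0.000331

-1.00976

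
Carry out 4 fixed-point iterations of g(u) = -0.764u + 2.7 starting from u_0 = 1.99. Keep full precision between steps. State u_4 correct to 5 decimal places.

1.68713

u_1 = g(1.990000) = 1.179640
u_2 = g(1.179640) = 1.798755
u_3 = g(1.798755) = 1.325751
u_4 = g(1.325751) = 1.687126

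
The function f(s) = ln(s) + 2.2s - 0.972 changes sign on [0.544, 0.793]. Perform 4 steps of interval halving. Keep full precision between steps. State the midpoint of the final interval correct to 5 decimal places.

f(0.544000) = -0.384006, f(0.793000) = 0.540668 (opposite signs)
step 1: m = 0.668500, f(m) = 0.095981 > 0 → root in [0.544000, 0.668500]
step 2: m = 0.606250, f(m) = -0.138713 < 0 → root in [0.606250, 0.668500]
step 3: m = 0.637375, f(m) = -0.020172 < 0 → root in [0.637375, 0.668500]
step 4: m = 0.652938, f(m) = 0.038189 > 0 → root in [0.637375, 0.652938]
Midpoint of [0.637375, 0.652938] = 0.645156

0.64516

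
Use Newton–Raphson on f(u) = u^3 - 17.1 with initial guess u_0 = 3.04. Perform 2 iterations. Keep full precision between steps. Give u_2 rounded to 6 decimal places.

f'(u) = 3u^2
u_0 = 3.040000: f = 10.994464, f' = 27.724800 → u_1 = 3.040000 - (10.994464)/(27.724800) = 2.643443
u_1 = 2.643443: f = 1.371827, f' = 20.963372 → u_2 = 2.643443 - (1.371827)/(20.963372) = 2.578004

2.578004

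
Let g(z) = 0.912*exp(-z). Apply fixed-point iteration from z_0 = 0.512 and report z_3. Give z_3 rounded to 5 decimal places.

z_1 = g(0.512000) = 0.546558
z_2 = g(0.546558) = 0.527993
z_3 = g(0.527993) = 0.537886

0.53789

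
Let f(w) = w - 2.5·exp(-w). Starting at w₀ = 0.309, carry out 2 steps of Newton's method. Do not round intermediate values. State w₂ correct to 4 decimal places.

f'(w) = 1 + 2.5·exp(-w)
w_0 = 0.309000: f = -1.526452, f' = 2.835452 → w_1 = 0.309000 - (-1.526452)/(2.835452) = 0.847345
w_1 = 0.847345: f = -0.224033, f' = 2.071378 → w_2 = 0.847345 - (-0.224033)/(2.071378) = 0.955502

0.9555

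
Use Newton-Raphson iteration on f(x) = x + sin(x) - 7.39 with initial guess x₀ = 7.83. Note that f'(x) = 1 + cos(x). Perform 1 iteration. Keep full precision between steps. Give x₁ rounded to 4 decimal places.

6.4240

Newton update: x ← x − f(x)/f'(x).
x_0 = 7.830000: f = 1.439712, f' = 1.023979 → x_1 = 7.830000 - (1.439712)/(1.023979) = 6.424002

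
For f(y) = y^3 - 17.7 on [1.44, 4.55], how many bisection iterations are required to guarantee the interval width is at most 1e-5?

19

Initial width b − a = 4.55 − 1.44 = 3.110000.
After n steps the width is (b−a)/2^n; need (b−a)/2^n ≤ 1e-5.
So n ≥ log₂(3.110000/1e-5) = log₂(311000.0000) ≈ 18.2466.
Hence n = 19.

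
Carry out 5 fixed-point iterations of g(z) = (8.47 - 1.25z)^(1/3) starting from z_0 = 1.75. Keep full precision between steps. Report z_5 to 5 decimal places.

1.83477

z_1 = g(1.750000) = 1.845203
z_2 = g(1.845203) = 1.833478
z_3 = g(1.833478) = 1.834930
z_4 = g(1.834930) = 1.834750
z_5 = g(1.834750) = 1.834773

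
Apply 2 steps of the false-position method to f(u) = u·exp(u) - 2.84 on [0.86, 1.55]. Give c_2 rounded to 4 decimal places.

False-position update: c = (a·f(b) − b·f(a))/(f(b) − f(a)); replace the endpoint whose sign matches f(c).
f(0.860000) = -0.807682, f(1.550000) = 4.462779
step 1: c = 0.965740, f(c) = -0.303259 < 0 → new bracket [0.965740, 1.550000]
step 2: c = 1.002916, f(c) = -0.105829 < 0 → new bracket [1.002916, 1.550000]

1.0029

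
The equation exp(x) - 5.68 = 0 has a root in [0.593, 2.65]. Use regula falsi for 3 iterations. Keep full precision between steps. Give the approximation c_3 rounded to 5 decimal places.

1.65564

False-position update: c = (a·f(b) − b·f(a))/(f(b) − f(a)); replace the endpoint whose sign matches f(c).
f(0.593000) = -3.870591, f(2.650000) = 8.474039
step 1: c = 1.237961, f(c) = -2.231425 < 0 → new bracket [1.237961, 2.650000]
step 2: c = 1.532284, f(c) = -1.051265 < 0 → new bracket [1.532284, 2.650000]
step 3: c = 1.655641, f(c) = -0.443565 < 0 → new bracket [1.655641, 2.650000]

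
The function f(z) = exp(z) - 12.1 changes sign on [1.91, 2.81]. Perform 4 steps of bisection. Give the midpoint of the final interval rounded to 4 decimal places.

2.5006

f(1.910000) = -5.346911, f(2.810000) = 4.509918 (opposite signs)
step 1: m = 2.360000, f(m) = -1.509049 < 0 → root in [2.360000, 2.810000]
step 2: m = 2.585000, f(m) = 1.163289 > 0 → root in [2.360000, 2.585000]
step 3: m = 2.472500, f(m) = -0.247960 < 0 → root in [2.472500, 2.585000]
step 4: m = 2.528750, f(m) = 0.437824 > 0 → root in [2.472500, 2.528750]
Midpoint of [2.472500, 2.528750] = 2.500625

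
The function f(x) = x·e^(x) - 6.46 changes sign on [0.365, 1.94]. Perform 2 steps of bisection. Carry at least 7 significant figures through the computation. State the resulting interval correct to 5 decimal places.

f(0.365000) = -5.934212, f(1.940000) = 7.039977 (opposite signs)
step 1: m = 1.152500, f(m) = -2.811072 < 0 → root in [1.152500, 1.940000]
step 2: m = 1.546250, f(m) = 0.797843 > 0 → root in [1.152500, 1.546250]

[1.15250, 1.54625]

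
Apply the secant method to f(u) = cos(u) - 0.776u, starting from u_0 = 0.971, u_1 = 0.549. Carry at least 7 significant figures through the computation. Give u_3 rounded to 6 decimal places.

f(u_0) = -0.189022, f(u_1) = 0.427023
u_2 = 0.549000 - (0.427023)·(0.549000 - 0.971000)/(0.427023 - (-0.189022)) = 0.841517; f(u_2) = 0.013315
u_3 = 0.841517 - (0.013315)·(0.841517 - 0.549000)/(0.013315 - (0.427023)) = 0.850932; f(u_3) = -0.001040

0.850932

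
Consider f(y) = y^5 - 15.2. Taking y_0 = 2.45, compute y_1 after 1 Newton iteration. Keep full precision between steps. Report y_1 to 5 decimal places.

2.04437

f'(y) = 5y^4
y_0 = 2.450000: f = 73.073515, f' = 180.150031 → y_1 = 2.450000 - (73.073515)/(180.150031) = 2.044374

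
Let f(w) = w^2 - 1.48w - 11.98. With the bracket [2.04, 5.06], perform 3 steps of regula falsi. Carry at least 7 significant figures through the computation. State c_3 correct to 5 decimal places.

False-position update: c = (a·f(b) − b·f(a))/(f(b) − f(a)); replace the endpoint whose sign matches f(c).
f(2.040000) = -10.837600, f(5.060000) = 6.134800
step 1: c = 3.968399, f(c) = -2.105043 < 0 → new bracket [3.968399, 5.060000]
step 2: c = 4.247271, f(c) = -0.226648 < 0 → new bracket [4.247271, 5.060000]
step 3: c = 4.276228, f(c) = -0.022695 < 0 → new bracket [4.276228, 5.060000]

4.27623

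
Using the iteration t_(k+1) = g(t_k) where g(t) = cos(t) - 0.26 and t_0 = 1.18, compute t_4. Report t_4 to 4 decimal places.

0.6254

t_1 = g(1.180000) = 0.120925
t_2 = g(0.120925) = 0.732697
t_3 = g(0.732697) = 0.483373
t_4 = g(0.483373) = 0.625432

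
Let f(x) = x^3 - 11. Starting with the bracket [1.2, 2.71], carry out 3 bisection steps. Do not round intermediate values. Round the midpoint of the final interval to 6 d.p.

2.238125

f(1.200000) = -9.272000, f(2.710000) = 8.902511 (opposite signs)
step 1: m = 1.955000, f(m) = -3.527941 < 0 → root in [1.955000, 2.710000]
step 2: m = 2.332500, f(m) = 1.690097 > 0 → root in [1.955000, 2.332500]
step 3: m = 2.143750, f(m) = -1.148045 < 0 → root in [2.143750, 2.332500]
Midpoint of [2.143750, 2.332500] = 2.238125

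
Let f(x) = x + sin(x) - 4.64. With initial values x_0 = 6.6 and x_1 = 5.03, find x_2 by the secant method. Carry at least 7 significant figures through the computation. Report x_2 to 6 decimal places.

5.340495

f(x_0) = 2.271541, f(x_1) = -0.559984
x_2 = 5.030000 - (-0.559984)·(5.030000 - 6.600000)/(-0.559984 - (2.271541)) = 5.340495; f(x_2) = -0.108647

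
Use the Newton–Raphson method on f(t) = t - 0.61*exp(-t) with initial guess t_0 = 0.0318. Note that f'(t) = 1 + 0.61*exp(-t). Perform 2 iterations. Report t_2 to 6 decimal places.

0.406242

Newton update: t ← t − f(t)/f'(t).
t_0 = 0.031800: f = -0.559107, f' = 1.590907 → t_1 = 0.031800 - (-0.559107)/(1.590907) = 0.383239
t_1 = 0.383239: f = -0.032567, f' = 1.415806 → t_2 = 0.383239 - (-0.032567)/(1.415806) = 0.406242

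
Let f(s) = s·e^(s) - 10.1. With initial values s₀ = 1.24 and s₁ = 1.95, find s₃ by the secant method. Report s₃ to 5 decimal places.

1.74226

Secant update: s_(k+1) = s_k − f(s_k)·(s_k − s_(k-1))/(f(s_k) − f(s_(k-1))).
f(s_0) = -5.815039, f(s_1) = 3.605941
s_2 = 1.950000 - (3.605941)·(1.950000 - 1.240000)/(3.605941 - (-5.815039)) = 1.678243; f(s_2) = -1.111102
s_3 = 1.678243 - (-1.111102)·(1.678243 - 1.950000)/(-1.111102 - (3.605941)) = 1.742255; f(s_3) = -0.151359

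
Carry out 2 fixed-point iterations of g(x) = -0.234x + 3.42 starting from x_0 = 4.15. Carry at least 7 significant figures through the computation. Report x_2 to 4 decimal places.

2.8470

x_1 = g(4.150000) = 2.448900
x_2 = g(2.448900) = 2.846957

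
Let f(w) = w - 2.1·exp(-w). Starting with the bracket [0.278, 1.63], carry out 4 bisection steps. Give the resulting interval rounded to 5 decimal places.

f(0.278000) = -1.312323, f(1.630000) = 1.218548 (opposite signs)
step 1: m = 0.954000, f(m) = 0.145086 > 0 → root in [0.278000, 0.954000]
step 2: m = 0.616000, f(m) = -0.518211 < 0 → root in [0.616000, 0.954000]
step 3: m = 0.785000, f(m) = -0.172851 < 0 → root in [0.785000, 0.954000]
step 4: m = 0.869500, f(m) = -0.010738 < 0 → root in [0.869500, 0.954000]

[0.86950, 0.95400]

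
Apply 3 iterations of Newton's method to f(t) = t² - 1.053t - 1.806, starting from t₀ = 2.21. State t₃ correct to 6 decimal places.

1.969830

f'(t) = 2t - 1.053
t_0 = 2.210000: f = 0.750970, f' = 3.367000 → t_1 = 2.210000 - (0.750970)/(3.367000) = 1.986962
t_1 = 1.986962: f = 0.049746, f' = 2.920923 → t_2 = 1.986962 - (0.049746)/(2.920923) = 1.969931
t_2 = 1.969931: f = 0.000290, f' = 2.886861 → t_3 = 1.969931 - (0.000290)/(2.886861) = 1.969830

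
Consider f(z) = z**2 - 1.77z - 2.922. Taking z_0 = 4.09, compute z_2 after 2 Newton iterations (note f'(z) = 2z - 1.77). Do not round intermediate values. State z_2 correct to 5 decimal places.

z_0 = 4.090000: f = 6.566800, f' = 6.410000 → z_1 = 4.090000 - (6.566800)/(6.410000) = 3.065538
z_1 = 3.065538: f = 1.049522, f' = 4.361076 → z_2 = 3.065538 - (1.049522)/(4.361076) = 2.824882

2.82488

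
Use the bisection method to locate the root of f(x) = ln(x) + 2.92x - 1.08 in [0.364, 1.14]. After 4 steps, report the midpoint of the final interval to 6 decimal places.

0.582250

f(0.364000) = -1.027721, f(1.140000) = 2.379828 (opposite signs)
step 1: m = 0.752000, f(m) = 0.830821 > 0 → root in [0.364000, 0.752000]
step 2: m = 0.558000, f(m) = -0.034036 < 0 → root in [0.558000, 0.752000]
step 3: m = 0.655000, f(m) = 0.409480 > 0 → root in [0.558000, 0.655000]
step 4: m = 0.606500, f(m) = 0.190929 > 0 → root in [0.558000, 0.606500]
Midpoint of [0.558000, 0.606500] = 0.582250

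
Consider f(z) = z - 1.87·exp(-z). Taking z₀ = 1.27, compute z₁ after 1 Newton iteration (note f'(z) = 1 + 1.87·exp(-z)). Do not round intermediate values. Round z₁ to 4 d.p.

0.7816

z_0 = 1.270000: f = 0.744845, f' = 1.525155 → z_1 = 1.270000 - (0.744845)/(1.525155) = 0.781627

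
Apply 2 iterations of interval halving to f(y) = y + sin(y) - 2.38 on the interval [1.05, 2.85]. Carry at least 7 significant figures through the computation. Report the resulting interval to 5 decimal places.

[1.05000, 1.50000]

f(1.050000) = -0.462577, f(2.850000) = 0.757478 (opposite signs)
step 1: m = 1.950000, f(m) = 0.498960 > 0 → root in [1.050000, 1.950000]
step 2: m = 1.500000, f(m) = 0.117495 > 0 → root in [1.050000, 1.500000]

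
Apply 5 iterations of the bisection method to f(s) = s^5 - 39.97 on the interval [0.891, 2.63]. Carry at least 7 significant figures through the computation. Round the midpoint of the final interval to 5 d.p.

2.11373

f(0.891000) = -39.408450, f(2.630000) = 85.858420 (opposite signs)
step 1: m = 1.760500, f(m) = -23.058577 < 0 → root in [1.760500, 2.630000]
step 2: m = 2.195250, f(m) = 11.012359 > 0 → root in [1.760500, 2.195250]
step 3: m = 1.977875, f(m) = -9.701270 < 0 → root in [1.977875, 2.195250]
step 4: m = 2.086562, f(m) = -0.419044 < 0 → root in [2.086562, 2.195250]
step 5: m = 2.140906, f(m) = 5.006769 > 0 → root in [2.086562, 2.140906]
Midpoint of [2.086562, 2.140906] = 2.113734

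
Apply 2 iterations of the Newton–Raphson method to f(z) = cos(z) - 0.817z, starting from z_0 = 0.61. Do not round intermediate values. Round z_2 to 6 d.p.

0.827957

Newton update: z ← z − f(z)/f'(z).
f'(z) = -sin(z) - 0.817
z_0 = 0.610000: f = 0.321278, f' = -1.389867 → z_1 = 0.610000 - (0.321278)/(-1.389867) = 0.841157
z_1 = 0.841157: f = -0.020625, f' = -1.562415 → z_2 = 0.841157 - (-0.020625)/(-1.562415) = 0.827957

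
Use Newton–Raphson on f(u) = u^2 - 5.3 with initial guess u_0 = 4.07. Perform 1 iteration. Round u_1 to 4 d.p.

2.6861

f'(u) = 2u
u_0 = 4.070000: f = 11.264900, f' = 8.140000 → u_1 = 4.070000 - (11.264900)/(8.140000) = 2.686106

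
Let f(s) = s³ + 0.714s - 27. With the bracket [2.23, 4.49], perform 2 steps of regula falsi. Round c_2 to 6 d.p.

False-position update: c = (a·f(b) − b·f(a))/(f(b) − f(a)); replace the endpoint whose sign matches f(c).
f(2.230000) = -14.318213, f(4.490000) = 66.724709
step 1: c = 2.629284, f(c) = -6.946093 < 0 → new bracket [2.629284, 4.490000]
step 2: c = 2.804723, f(c) = -2.934159 < 0 → new bracket [2.804723, 4.490000]

2.804723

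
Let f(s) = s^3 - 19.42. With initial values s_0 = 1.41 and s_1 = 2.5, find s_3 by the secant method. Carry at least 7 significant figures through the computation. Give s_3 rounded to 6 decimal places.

Secant update: s_(k+1) = s_k − f(s_k)·(s_k − s_(k-1))/(f(s_k) − f(s_(k-1))).
f(s_0) = -16.616779, f(s_1) = -3.795000
s_2 = 2.500000 - (-3.795000)·(2.500000 - 1.410000)/(-3.795000 - (-16.616779)) = 2.822619; f(s_2) = 3.068309
s_3 = 2.822619 - (3.068309)·(2.822619 - 2.500000)/(3.068309 - (-3.795000)) = 2.678389; f(s_3) = -0.205858

2.678389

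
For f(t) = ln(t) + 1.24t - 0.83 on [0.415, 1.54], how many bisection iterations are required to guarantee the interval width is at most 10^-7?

Initial width b − a = 1.54 − 0.415 = 1.125000.
After n steps the width is (b−a)/2^n; need (b−a)/2^n ≤ 10^-7.
So n ≥ log₂(1.125000/10^-7) = log₂(11250000.0000) ≈ 23.4234.
Hence n = 24.

24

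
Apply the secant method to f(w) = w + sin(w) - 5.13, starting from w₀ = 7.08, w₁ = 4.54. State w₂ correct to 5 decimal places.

5.48355

Secant update: w_(k+1) = w_k − f(w_k)·(w_k − w_(k-1))/(f(w_k) − f(w_(k-1))).
f(w_0) = 2.665133, f(w_1) = -1.575178
w_2 = 4.540000 - (-1.575178)·(4.540000 - 7.080000)/(-1.575178 - (2.665133)) = 5.483551; f(w_2) = -0.363550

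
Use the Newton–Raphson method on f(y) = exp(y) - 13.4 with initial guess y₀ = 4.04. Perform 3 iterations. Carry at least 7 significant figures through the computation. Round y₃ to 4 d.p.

f'(y) = exp(y)
y_0 = 4.040000: f = 43.426343, f' = 56.826343 → y_1 = 4.040000 - (43.426343)/(56.826343) = 3.275806
y_1 = 3.275806: f = 13.064551, f' = 26.464551 → y_2 = 3.275806 - (13.064551)/(26.464551) = 2.782144
y_2 = 2.782144: f = 2.753615, f' = 16.153615 → y_3 = 2.782144 - (2.753615)/(16.153615) = 2.611680

2.6117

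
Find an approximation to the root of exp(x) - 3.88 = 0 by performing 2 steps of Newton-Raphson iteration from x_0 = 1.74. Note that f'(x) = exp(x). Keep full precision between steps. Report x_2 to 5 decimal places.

1.35791

x_0 = 1.740000: f = 1.817343, f' = 5.697343 → x_1 = 1.740000 - (1.817343)/(5.697343) = 1.421019
x_1 = 1.421019: f = 0.261339, f' = 4.141339 → x_2 = 1.421019 - (0.261339)/(4.141339) = 1.357914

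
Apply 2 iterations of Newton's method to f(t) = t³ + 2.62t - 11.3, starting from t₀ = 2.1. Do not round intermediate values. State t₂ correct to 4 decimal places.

f'(t) = 3t² + 2.62
t_0 = 2.100000: f = 3.463000, f' = 15.850000 → t_1 = 2.100000 - (3.463000)/(15.850000) = 1.881514
t_1 = 1.881514: f = 0.290307, f' = 13.240287 → t_2 = 1.881514 - (0.290307)/(13.240287) = 1.859588

1.8596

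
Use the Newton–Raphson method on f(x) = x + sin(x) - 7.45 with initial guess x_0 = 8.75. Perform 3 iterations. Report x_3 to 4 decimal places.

29.4902

f'(x) = 1 + cos(x)
x_0 = 8.750000: f = 1.924724, f' = 0.219154 → x_1 = 8.750000 - (1.924724)/(0.219154) = -0.032505
x_1 = -0.032505: f = -7.515005, f' = 1.999472 → x_2 = -0.032505 - (-7.515005)/(1.999472) = 3.725990
x_2 = 3.725990: f = -4.275707, f' = 0.165955 → x_3 = 3.725990 - (-4.275707)/(0.165955) = 29.490213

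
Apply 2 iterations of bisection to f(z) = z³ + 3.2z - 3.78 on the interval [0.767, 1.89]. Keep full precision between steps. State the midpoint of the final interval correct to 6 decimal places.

f(0.767000) = -0.874382, f(1.890000) = 9.019269 (opposite signs)
step 1: m = 1.328500, f(m) = 2.815886 > 0 → root in [0.767000, 1.328500]
step 2: m = 1.047750, f(m) = 0.722999 > 0 → root in [0.767000, 1.047750]
Midpoint of [0.767000, 1.047750] = 0.907375

0.907375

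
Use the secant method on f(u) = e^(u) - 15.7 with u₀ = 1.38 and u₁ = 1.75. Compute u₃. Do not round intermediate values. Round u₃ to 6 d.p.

Secant update: u_(k+1) = u_k − f(u_k)·(u_k − u_(k-1))/(f(u_k) − f(u_(k-1))).
f(u_0) = -11.725098, f(u_1) = -9.945397
u_2 = 1.750000 - (-9.945397)·(1.750000 - 1.380000)/(-9.945397 - (-11.725098)) = 3.817649; f(u_2) = 29.797117
u_3 = 3.817649 - (29.797117)·(3.817649 - 1.750000)/(29.797117 - (-9.945397)) = 2.267420; f(u_3) = -6.045535

2.267420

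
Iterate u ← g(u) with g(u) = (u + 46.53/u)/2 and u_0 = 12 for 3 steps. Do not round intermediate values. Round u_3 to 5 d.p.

6.82174

u_1 = g(12.000000) = 7.938750
u_2 = g(7.938750) = 6.899937
u_3 = g(6.899937) = 6.821738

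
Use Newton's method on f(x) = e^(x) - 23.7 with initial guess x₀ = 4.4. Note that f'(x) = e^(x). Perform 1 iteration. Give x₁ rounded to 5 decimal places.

3.69097

Newton update: x ← x − f(x)/f'(x).
x_0 = 4.400000: f = 57.750869, f' = 81.450869 → x_1 = 4.400000 - (57.750869)/(81.450869) = 3.690973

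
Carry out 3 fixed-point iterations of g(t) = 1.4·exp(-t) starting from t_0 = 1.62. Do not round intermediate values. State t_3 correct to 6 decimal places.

t_1 = g(1.620000) = 0.277058
t_2 = g(0.277058) = 1.061215
t_3 = g(1.061215) = 0.484449

0.484449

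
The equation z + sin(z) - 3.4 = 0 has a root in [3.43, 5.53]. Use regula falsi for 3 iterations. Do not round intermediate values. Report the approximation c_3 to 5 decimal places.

f(3.430000) = -0.254426, f(5.530000) = 1.446034
step 1: c = 3.744206, f(c) = -0.222591 < 0 → new bracket [3.744206, 5.530000]
step 2: c = 3.982427, f(c) = -0.162773 < 0 → new bracket [3.982427, 5.530000]
step 3: c = 4.139004, f(c) = -0.101065 < 0 → new bracket [4.139004, 5.530000]

4.13900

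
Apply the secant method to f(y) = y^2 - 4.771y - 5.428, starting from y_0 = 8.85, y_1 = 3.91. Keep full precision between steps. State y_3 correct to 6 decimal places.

f(y_0) = 30.671150, f(y_1) = -8.794510
y_2 = 3.910000 - (-8.794510)·(3.910000 - 8.850000)/(-8.794510 - (30.671150)) = 5.010827; f(y_2) = -4.226266
y_3 = 5.010827 - (-4.226266)·(5.010827 - 3.910000)/(-4.226266 - (-8.794510)) = 6.029247; f(y_3) = 2.158283

6.029247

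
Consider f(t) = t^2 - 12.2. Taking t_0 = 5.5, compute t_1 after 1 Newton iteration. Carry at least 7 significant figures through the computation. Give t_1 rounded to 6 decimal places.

3.859091

f'(t) = 2t
t_0 = 5.500000: f = 18.050000, f' = 11.000000 → t_1 = 5.500000 - (18.050000)/(11.000000) = 3.859091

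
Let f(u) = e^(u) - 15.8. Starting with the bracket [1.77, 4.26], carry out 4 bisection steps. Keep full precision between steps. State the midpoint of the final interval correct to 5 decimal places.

2.78156

f(1.770000) = -9.929147, f(4.260000) = 55.009983 (opposite signs)
step 1: m = 3.015000, f(m) = 4.589091 > 0 → root in [1.770000, 3.015000]
step 2: m = 2.392500, f(m) = -4.859188 < 0 → root in [2.392500, 3.015000]
step 3: m = 2.703750, f(m) = -0.864365 < 0 → root in [2.703750, 3.015000]
step 4: m = 2.859375, f(m) = 1.650617 > 0 → root in [2.703750, 2.859375]
Midpoint of [2.703750, 2.859375] = 2.781562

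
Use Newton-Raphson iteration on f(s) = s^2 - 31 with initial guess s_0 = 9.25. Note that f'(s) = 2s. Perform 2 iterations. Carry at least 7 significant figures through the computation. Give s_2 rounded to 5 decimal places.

5.61039

s_0 = 9.250000: f = 54.562500, f' = 18.500000 → s_1 = 9.250000 - (54.562500)/(18.500000) = 6.300676
s_1 = 6.300676: f = 8.698514, f' = 12.601351 → s_2 = 6.300676 - (8.698514)/(12.601351) = 5.610391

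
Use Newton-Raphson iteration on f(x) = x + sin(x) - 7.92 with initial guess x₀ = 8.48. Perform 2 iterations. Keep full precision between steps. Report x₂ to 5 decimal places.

7.69867

f'(x) = 1 + cos(x)
x_0 = 8.480000: f = 1.370367, f' = 0.414077 → x_1 = 8.480000 - (1.370367)/(0.414077) = 5.170552
x_1 = 5.170552: f = -3.646314, f' = 1.442301 → x_2 = 5.170552 - (-3.646314)/(1.442301) = 7.698674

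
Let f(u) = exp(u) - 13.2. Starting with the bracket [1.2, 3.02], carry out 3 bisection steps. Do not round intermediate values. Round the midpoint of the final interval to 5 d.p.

2.67875

f(1.200000) = -9.879883, f(3.020000) = 7.291292 (opposite signs)
step 1: m = 2.110000, f(m) = -4.951759 < 0 → root in [2.110000, 3.020000]
step 2: m = 2.565000, f(m) = -0.199342 < 0 → root in [2.565000, 3.020000]
step 3: m = 2.792500, f(m) = 3.121773 > 0 → root in [2.565000, 2.792500]
Midpoint of [2.565000, 2.792500] = 2.678750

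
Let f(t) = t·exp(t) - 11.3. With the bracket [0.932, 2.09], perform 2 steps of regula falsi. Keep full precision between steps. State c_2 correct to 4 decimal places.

1.7924

f(0.932000) = -8.933108, f(2.090000) = 5.597473
step 1: c = 1.643915, f(c) = -2.792095 < 0 → new bracket [1.643915, 2.090000]
step 2: c = 1.792375, f(c) = -0.539135 < 0 → new bracket [1.792375, 2.090000]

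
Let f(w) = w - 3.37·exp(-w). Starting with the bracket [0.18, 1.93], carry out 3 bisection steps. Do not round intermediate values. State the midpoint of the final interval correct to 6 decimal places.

1.164375

f(0.180000) = -2.634861, f(1.930000) = 1.440851 (opposite signs)
step 1: m = 1.055000, f(m) = -0.118408 < 0 → root in [1.055000, 1.930000]
step 2: m = 1.492500, f(m) = 0.734891 > 0 → root in [1.055000, 1.492500]
step 3: m = 1.273750, f(m) = 0.330890 > 0 → root in [1.055000, 1.273750]
Midpoint of [1.055000, 1.273750] = 1.164375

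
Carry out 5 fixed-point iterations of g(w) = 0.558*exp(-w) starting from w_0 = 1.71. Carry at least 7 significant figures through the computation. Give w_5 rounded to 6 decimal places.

w_1 = g(1.710000) = 0.100923
w_2 = g(0.100923) = 0.504433
w_3 = g(0.504433) = 0.336947
w_4 = g(0.336947) = 0.398382
w_5 = g(0.398382) = 0.374644

0.374644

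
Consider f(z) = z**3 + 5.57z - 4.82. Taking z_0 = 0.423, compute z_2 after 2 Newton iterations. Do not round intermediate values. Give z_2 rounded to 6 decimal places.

0.780482

f'(z) = 3z**2 + 5.57
z_0 = 0.423000: f = -2.388203, f' = 6.106787 → z_1 = 0.423000 - (-2.388203)/(6.106787) = 0.814074
z_1 = 0.814074: f = 0.253889, f' = 7.558147 → z_2 = 0.814074 - (0.253889)/(7.558147) = 0.780482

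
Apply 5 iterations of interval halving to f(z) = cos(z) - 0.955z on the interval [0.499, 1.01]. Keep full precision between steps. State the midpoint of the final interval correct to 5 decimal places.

f(0.499000) = 0.401517, f(1.010000) = -0.432689 (opposite signs)
step 1: m = 0.754500, f(m) = 0.008067 > 0 → root in [0.754500, 1.010000]
step 2: m = 0.882250, f(m) = -0.207133 < 0 → root in [0.754500, 0.882250]
step 3: m = 0.818375, f(m) = -0.098140 < 0 → root in [0.754500, 0.818375]
step 4: m = 0.786437, f(m) = -0.044676 < 0 → root in [0.754500, 0.786437]
step 5: m = 0.770469, f(m) = -0.018213 < 0 → root in [0.754500, 0.770469]
Midpoint of [0.754500, 0.770469] = 0.762484

0.76248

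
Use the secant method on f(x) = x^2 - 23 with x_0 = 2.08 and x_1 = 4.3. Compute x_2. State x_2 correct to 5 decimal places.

5.00690

Secant update: x_(k+1) = x_k − f(x_k)·(x_k − x_(k-1))/(f(x_k) − f(x_(k-1))).
f(x_0) = -18.673600, f(x_1) = -4.510000
x_2 = 4.300000 - (-4.510000)·(4.300000 - 2.080000)/(-4.510000 - (-18.673600)) = 5.006897; f(x_2) = 2.069013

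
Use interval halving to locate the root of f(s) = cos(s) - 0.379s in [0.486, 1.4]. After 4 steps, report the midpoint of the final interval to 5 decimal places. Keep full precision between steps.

1.14294

f(0.486000) = 0.700014, f(1.400000) = -0.360633 (opposite signs)
step 1: m = 0.943000, f(m) = 0.229966 > 0 → root in [0.943000, 1.400000]
step 2: m = 1.171500, f(m) = -0.055228 < 0 → root in [0.943000, 1.171500]
step 3: m = 1.057250, f(m) = 0.090571 > 0 → root in [1.057250, 1.171500]
step 4: m = 1.114375, f(m) = 0.018390 > 0 → root in [1.114375, 1.171500]
Midpoint of [1.114375, 1.171500] = 1.142937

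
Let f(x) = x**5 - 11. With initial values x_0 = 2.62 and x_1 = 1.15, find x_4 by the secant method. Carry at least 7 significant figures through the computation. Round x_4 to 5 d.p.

1.46003

Secant update: x_(k+1) = x_k − f(x_k)·(x_k − x_(k-1))/(f(x_k) − f(x_(k-1))).
f(x_0) = 112.454367, f(x_1) = -8.988643
x_2 = 1.150000 - (-8.988643)·(1.150000 - 2.620000)/(-8.988643 - (112.454367)) = 1.258803; f(x_2) = -7.839266
x_3 = 1.258803 - (-7.839266)·(1.258803 - 1.150000)/(-7.839266 - (-8.988643)) = 2.000884; f(x_3) = 21.070798
x_4 = 2.000884 - (21.070798)·(2.000884 - 1.258803)/(21.070798 - (-7.839266)) = 1.460026; f(x_4) = -4.365587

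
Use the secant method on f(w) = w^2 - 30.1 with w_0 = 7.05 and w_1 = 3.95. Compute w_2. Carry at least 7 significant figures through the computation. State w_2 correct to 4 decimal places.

5.2680

f(w_0) = 19.602500, f(w_1) = -14.497500
w_2 = 3.950000 - (-14.497500)·(3.950000 - 7.050000)/(-14.497500 - (19.602500)) = 5.267955; f(w_2) = -2.348655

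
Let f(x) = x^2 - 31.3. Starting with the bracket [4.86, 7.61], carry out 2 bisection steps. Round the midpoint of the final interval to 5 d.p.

f(4.860000) = -7.680400, f(7.610000) = 26.612100 (opposite signs)
step 1: m = 6.235000, f(m) = 7.575225 > 0 → root in [4.860000, 6.235000]
step 2: m = 5.547500, f(m) = -0.525244 < 0 → root in [5.547500, 6.235000]
Midpoint of [5.547500, 6.235000] = 5.891250

5.89125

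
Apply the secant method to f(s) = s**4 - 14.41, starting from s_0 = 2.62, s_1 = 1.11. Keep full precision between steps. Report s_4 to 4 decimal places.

1.7984

f(s_0) = 32.709987, f(s_1) = -12.891930
s_2 = 1.110000 - (-12.891930)·(1.110000 - 2.620000)/(-12.891930 - (32.709987)) = 1.536886; f(s_2) = -8.830870
s_3 = 1.536886 - (-8.830870)·(1.536886 - 1.110000)/(-8.830870 - (-12.891930)) = 2.465159; f(s_3) = 22.520057
s_4 = 2.465159 - (22.520057)·(2.465159 - 1.536886)/(22.520057 - (-8.830870)) = 1.798360; f(s_4) = -3.950601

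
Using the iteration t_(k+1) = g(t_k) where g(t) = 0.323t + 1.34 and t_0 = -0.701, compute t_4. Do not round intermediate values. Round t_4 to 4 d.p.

t_1 = g(-0.701000) = 1.113577
t_2 = g(1.113577) = 1.699685
t_3 = g(1.699685) = 1.888998
t_4 = g(1.888998) = 1.950146

1.9501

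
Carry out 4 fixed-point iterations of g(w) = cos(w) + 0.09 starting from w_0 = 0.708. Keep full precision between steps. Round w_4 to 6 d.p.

w_1 = g(0.708000) = 0.849664
w_2 = g(0.849664) = 0.750236
w_3 = g(0.750236) = 0.821528
w_4 = g(0.821528) = 0.771103

0.771103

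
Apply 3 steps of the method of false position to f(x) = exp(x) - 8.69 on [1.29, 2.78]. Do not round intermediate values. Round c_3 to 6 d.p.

2.140561

f(1.290000) = -5.057213, f(2.780000) = 7.429021
step 1: c = 1.893484, f(c) = -2.047526 < 0 → new bracket [1.893484, 2.780000]
step 2: c = 2.085027, f(c) = -0.645190 < 0 → new bracket [2.085027, 2.780000]
step 3: c = 2.140561, f(c) = -0.185795 < 0 → new bracket [2.140561, 2.780000]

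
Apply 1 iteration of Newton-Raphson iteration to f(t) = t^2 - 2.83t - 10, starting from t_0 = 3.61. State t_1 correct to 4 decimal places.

f'(t) = 2t - 2.83
t_0 = 3.610000: f = -7.184200, f' = 4.390000 → t_1 = 3.610000 - (-7.184200)/(4.390000) = 5.246492

5.2465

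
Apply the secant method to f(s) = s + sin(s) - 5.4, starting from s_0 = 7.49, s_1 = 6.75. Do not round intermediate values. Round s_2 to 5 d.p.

5.66213

f(s_0) = 3.024487, f(s_1) = 1.800044
s_2 = 6.750000 - (1.800044)·(6.750000 - 7.490000)/(1.800044 - (3.024487)) = 5.662132; f(s_2) = -0.319761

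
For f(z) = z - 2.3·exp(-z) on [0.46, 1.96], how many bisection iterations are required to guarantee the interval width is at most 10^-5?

18

Initial width b − a = 1.96 − 0.46 = 1.500000.
After n steps the width is (b−a)/2^n; need (b−a)/2^n ≤ 10^-5.
So n ≥ log₂(1.500000/10^-5) = log₂(150000.0000) ≈ 17.1946.
Hence n = 18.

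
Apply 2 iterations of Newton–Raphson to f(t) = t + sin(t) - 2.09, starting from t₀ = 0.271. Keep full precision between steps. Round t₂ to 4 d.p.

f'(t) = 1 + cos(t)
t_0 = 0.271000: f = -1.551305, f' = 1.963504 → t_1 = 0.271000 - (-1.551305)/(1.963504) = 1.061070
t_1 = 1.061070: f = -0.156052, f' = 1.487939 → t_2 = 1.061070 - (-0.156052)/(1.487939) = 1.165948

1.1659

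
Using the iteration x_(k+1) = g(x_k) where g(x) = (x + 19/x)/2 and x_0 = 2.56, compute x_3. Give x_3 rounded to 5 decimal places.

4.35908

x_1 = g(2.560000) = 4.990938
x_2 = g(4.990938) = 4.398919
x_3 = g(4.398919) = 4.359081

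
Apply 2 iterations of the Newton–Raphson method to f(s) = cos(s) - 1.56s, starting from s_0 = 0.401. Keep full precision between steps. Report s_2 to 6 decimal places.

0.547375

f'(s) = -sin(s) - 1.56
s_0 = 0.401000: f = 0.295111, f' = -1.950339 → s_1 = 0.401000 - (0.295111)/(-1.950339) = 0.552313
s_1 = 0.552313: f = -0.010294, f' = -2.084657 → s_2 = 0.552313 - (-0.010294)/(-2.084657) = 0.547375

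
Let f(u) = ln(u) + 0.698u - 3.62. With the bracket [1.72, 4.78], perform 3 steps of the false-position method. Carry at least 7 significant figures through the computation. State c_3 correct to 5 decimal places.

3.42440

False-position update: c = (a·f(b) − b·f(a))/(f(b) − f(a)); replace the endpoint whose sign matches f(c).
f(1.720000) = -1.877116, f(4.780000) = 1.280881
step 1: c = 3.538867, f(c) = 0.113935 > 0 → new bracket [1.720000, 3.538867]
step 2: c = 3.434784, f(c) = 0.011434 > 0 → new bracket [1.720000, 3.434784]
step 3: c = 3.424403, f(c) = 0.001160 > 0 → new bracket [1.720000, 3.424403]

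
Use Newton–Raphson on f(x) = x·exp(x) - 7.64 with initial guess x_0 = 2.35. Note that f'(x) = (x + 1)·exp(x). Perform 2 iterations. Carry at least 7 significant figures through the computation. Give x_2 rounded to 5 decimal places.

1.62742

Newton update: x ← x − f(x)/f'(x).
x_0 = 2.350000: f = 17.001089, f' = 35.126659 → x_1 = 2.350000 - (17.001089)/(35.126659) = 1.866006
x_1 = 1.866006: f = 4.418942, f' = 18.521376 → x_2 = 1.866006 - (4.418942)/(18.521376) = 1.627420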